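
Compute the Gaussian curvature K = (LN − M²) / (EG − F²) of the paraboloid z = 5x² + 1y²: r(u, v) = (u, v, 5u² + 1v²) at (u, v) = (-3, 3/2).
K = 1/41405

Coefficients of the first fundamental form: E = 100*u^2 + 1, F = 20*u*v, G = 4*v^2 + 1.
Coefficients of the second fundamental form: L = 10/sqrt(100*u^2 + 4*v^2 + 1), M = 0, N = 2/sqrt(100*u^2 + 4*v^2 + 1).
Assemble K = (LN − M²)/(EG − F²) = 20/(10000*u^4 + 800*u^2*v^2 + 200*u^2 + 16*v^4 + 8*v^2 + 1). At (u, v) = (-3, 3/2): K = 1/41405.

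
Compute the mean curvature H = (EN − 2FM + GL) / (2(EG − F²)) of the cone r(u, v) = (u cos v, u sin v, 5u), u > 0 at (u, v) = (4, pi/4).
H = 5*sqrt(26)/208

With E = 26, F = 0, G = u^2, L = 0, M = 0, N = 5*sqrt(26)*u^2/(26*Abs(u)), assemble
  H = (EN − 2FM + GL) / (2(EG − F²)) = 5*sqrt(26)/(52*Abs(u)).
At (u, v) = (4, pi/4): H = 5*sqrt(26)/208.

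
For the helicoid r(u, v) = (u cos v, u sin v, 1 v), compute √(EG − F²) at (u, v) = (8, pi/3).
√(EG − F²)|_{(8, pi/3)} = sqrt(65)

E = 1, F = 0, G = u^2 + 1; EG − F² = u^2 + 1; √(EG − F²) = sqrt(u^2 + 1). At the given point: sqrt(65).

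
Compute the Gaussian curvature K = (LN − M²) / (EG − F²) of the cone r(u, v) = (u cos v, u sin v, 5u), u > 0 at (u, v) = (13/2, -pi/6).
K = 0

Coefficients of the first fundamental form: E = 26, F = 0, G = u^2.
Coefficients of the second fundamental form: L = 0, M = 0, N = 5*sqrt(26)*u^2/(26*Abs(u)).
Assemble K = (LN − M²)/(EG − F²) = 0. At (u, v) = (13/2, -pi/6): K = 0.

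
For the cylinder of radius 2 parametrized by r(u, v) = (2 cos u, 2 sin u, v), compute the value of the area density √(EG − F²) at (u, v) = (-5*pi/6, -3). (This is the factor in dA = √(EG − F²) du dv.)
√(EG − F²)|_{(-5*pi/6, -3)} = 2

E = 4, F = 0, G = 1, so EG − F² = 4. Taking the positive square root: √(EG − F²) = 2. At (u, v) = (-5*pi/6, -3): 2.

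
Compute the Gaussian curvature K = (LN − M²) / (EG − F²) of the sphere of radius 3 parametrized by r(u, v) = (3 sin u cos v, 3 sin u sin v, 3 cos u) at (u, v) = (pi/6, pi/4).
K = 1/9

Coefficients of the first fundamental form: E = 9, F = 0, G = 9*sin(u)^2.
Coefficients of the second fundamental form: L = -3*sin(u)/Abs(sin(u)), M = 0, N = -3*sin(u)^3/Abs(sin(u)).
Assemble K = (LN − M²)/(EG − F²) = 1/9. At (u, v) = (pi/6, pi/4): K = 1/9.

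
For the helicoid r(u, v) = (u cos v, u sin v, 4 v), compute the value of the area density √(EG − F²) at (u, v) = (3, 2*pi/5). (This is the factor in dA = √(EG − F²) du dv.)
√(EG − F²)|_{(3, 2*pi/5)} = 5

E = 1, F = 0, G = u^2 + 16, so EG − F² = u^2 + 16. Taking the positive square root: √(EG − F²) = sqrt(u^2 + 16). At (u, v) = (3, 2*pi/5): 5.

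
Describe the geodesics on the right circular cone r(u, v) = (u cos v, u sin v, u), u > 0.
The cone is flat away from the apex (K = 0). Slitting along a generator and unrolling gives an isometry to a sector of the plane; geodesics are the pre-images of straight lines in that sector. In particular, generators (v = const) are geodesics, and generic geodesics spiral from a minimum-distance point before returning to infinity.

For this cone, E = 2, F = 0, G = u², so EG − F² = 2u² > 0 (u > 0), and direct computation gives K = 0 away from the apex. Flatness lets us unroll the cone along a generator into a planar sector of angle 2π/√2 = π√2 ≈ 4.44 rad; geodesics on the cone are exactly the curves that develop to straight lines in this sector. Generators (v = const) develop to rays through the sector's vertex and are geodesics; the circles u = const develop to circular arcs and are not geodesics.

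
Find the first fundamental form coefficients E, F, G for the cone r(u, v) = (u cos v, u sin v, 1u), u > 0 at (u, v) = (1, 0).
E = 2;  F = 0;  G = 1

Partials: r_u = (cos(v), sin(v), 1), r_v = (-u*sin(v), u*cos(v), 0). As functions of (u, v):
  E = r_u · r_u = 2,
  F = r_u · r_v = 0,
  G = r_v · r_v = u^2.
Evaluating at (u, v) = (1, 0): E = 2, F = 0, G = 1.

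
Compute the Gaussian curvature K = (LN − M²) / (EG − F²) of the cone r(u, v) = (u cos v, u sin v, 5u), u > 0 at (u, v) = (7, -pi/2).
K = 0

Coefficients of the first fundamental form: E = 26, F = 0, G = u^2.
Coefficients of the second fundamental form: L = 0, M = 0, N = 5*sqrt(26)*u^2/(26*Abs(u)).
Assemble K = (LN − M²)/(EG − F²) = 0. At (u, v) = (7, -pi/2): K = 0.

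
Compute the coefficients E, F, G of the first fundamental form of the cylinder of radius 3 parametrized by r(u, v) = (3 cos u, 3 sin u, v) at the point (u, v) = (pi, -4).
E = 9;  F = 0;  G = 1

Partials: r_u = (-3*sin(u), 3*cos(u), 0), r_v = (0, 0, 1). As functions of (u, v):
  E = r_u · r_u = 9,
  F = r_u · r_v = 0,
  G = r_v · r_v = 1.
Evaluating at (u, v) = (pi, -4): E = 9, F = 0, G = 1.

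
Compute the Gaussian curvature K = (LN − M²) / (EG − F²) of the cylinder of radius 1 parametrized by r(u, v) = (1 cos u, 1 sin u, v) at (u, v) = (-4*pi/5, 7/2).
K = 0

Coefficients of the first fundamental form: E = 1, F = 0, G = 1.
Coefficients of the second fundamental form: L = -1, M = 0, N = 0.
Assemble K = (LN − M²)/(EG − F²) = 0. At (u, v) = (-4*pi/5, 7/2): K = 0.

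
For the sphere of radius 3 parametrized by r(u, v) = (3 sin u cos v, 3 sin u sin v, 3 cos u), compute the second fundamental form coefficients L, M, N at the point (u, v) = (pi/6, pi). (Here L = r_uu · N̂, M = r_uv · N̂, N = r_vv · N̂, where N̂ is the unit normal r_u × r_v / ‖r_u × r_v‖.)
L = -3;  M = 0;  N = -3/4

Compute the unit normal N̂(u, v) = (sin(u)^2*cos(v)/Abs(sin(u)), sin(u)^2*sin(v)/Abs(sin(u)), sin(2*u)/(2*Abs(sin(u)))), and the second partials r_uu, r_uv, r_vv. Take dot products:
  L(u, v) = r_uu · N̂ = -3*sin(u)/Abs(sin(u)),
  M(u, v) = r_uv · N̂ = 0,
  N(u, v) = r_vv · N̂ = -3*sin(u)^3/Abs(sin(u)).
Evaluating at (u, v) = (pi/6, pi):
  L = -3, M = 0, N = -3/4.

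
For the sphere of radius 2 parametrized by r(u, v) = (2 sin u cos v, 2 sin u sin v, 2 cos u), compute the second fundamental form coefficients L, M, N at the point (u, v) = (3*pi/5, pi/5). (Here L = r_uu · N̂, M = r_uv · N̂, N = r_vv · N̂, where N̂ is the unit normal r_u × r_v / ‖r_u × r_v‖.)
L = -2;  M = 0;  N = -5/4 - sqrt(5)/4

Compute the unit normal N̂(u, v) = (sin(u)^2*cos(v)/Abs(sin(u)), sin(u)^2*sin(v)/Abs(sin(u)), sin(2*u)/(2*Abs(sin(u)))), and the second partials r_uu, r_uv, r_vv. Take dot products:
  L(u, v) = r_uu · N̂ = -2*sin(u)/Abs(sin(u)),
  M(u, v) = r_uv · N̂ = 0,
  N(u, v) = r_vv · N̂ = -2*sin(u)^3/Abs(sin(u)).
Evaluating at (u, v) = (3*pi/5, pi/5):
  L = -2, M = 0, N = -5/4 - sqrt(5)/4.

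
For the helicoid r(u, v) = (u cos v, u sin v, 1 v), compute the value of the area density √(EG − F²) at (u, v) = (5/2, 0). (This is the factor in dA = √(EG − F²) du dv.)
√(EG − F²)|_{(5/2, 0)} = sqrt(29)/2

E = 1, F = 0, G = u^2 + 1, so EG − F² = u^2 + 1. Taking the positive square root: √(EG − F²) = sqrt(u^2 + 1). At (u, v) = (5/2, 0): sqrt(29)/2.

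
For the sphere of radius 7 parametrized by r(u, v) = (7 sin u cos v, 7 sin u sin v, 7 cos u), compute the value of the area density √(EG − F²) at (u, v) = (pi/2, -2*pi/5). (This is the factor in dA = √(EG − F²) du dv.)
√(EG − F²)|_{(pi/2, -2*pi/5)} = 49

E = 49, F = 0, G = 49*sin(u)^2, so EG − F² = 2401*sin(u)^2. Taking the positive square root: √(EG − F²) = 49*Abs(sin(u)). At (u, v) = (pi/2, -2*pi/5): 49.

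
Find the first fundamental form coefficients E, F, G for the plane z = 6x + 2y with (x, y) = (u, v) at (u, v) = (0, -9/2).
E = 37;  F = 12;  G = 5

Partials: r_u = (1, 0, 6), r_v = (0, 1, 2). As functions of (u, v):
  E = r_u · r_u = 37,
  F = r_u · r_v = 12,
  G = r_v · r_v = 5.
Evaluating at (u, v) = (0, -9/2): E = 37, F = 12, G = 5.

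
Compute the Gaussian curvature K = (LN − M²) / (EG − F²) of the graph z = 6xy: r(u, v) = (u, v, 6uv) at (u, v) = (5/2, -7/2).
K = -36/444889

Coefficients of the first fundamental form: E = 36*v^2 + 1, F = 36*u*v, G = 36*u^2 + 1.
Coefficients of the second fundamental form: L = 0, M = 6/sqrt(36*u^2 + 36*v^2 + 1), N = 0.
Assemble K = (LN − M²)/(EG − F²) = -36/(1296*u^4 + 2592*u^2*v^2 + 72*u^2 + 1296*v^4 + 72*v^2 + 1). At (u, v) = (5/2, -7/2): K = -36/444889.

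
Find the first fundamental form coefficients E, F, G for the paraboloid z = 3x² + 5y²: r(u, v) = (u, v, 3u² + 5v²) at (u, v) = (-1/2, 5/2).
E = 10;  F = -75;  G = 626

Partials: r_u = (1, 0, 6*u), r_v = (0, 1, 10*v). As functions of (u, v):
  E = r_u · r_u = 36*u^2 + 1,
  F = r_u · r_v = 60*u*v,
  G = r_v · r_v = 100*v^2 + 1.
Evaluating at (u, v) = (-1/2, 5/2): E = 10, F = -75, G = 626.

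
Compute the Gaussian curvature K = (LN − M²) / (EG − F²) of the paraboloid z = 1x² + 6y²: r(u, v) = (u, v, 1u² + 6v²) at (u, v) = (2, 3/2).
K = 24/116281

Coefficients of the first fundamental form: E = 4*u^2 + 1, F = 24*u*v, G = 144*v^2 + 1.
Coefficients of the second fundamental form: L = 2/sqrt(4*u^2 + 144*v^2 + 1), M = 0, N = 12/sqrt(4*u^2 + 144*v^2 + 1).
Assemble K = (LN − M²)/(EG − F²) = 24/(16*u^4 + 1152*u^2*v^2 + 8*u^2 + 20736*v^4 + 288*v^2 + 1). At (u, v) = (2, 3/2): K = 24/116281.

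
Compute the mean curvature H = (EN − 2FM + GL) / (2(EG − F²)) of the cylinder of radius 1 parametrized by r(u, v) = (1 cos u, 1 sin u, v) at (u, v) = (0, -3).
H = -1/2

With E = 1, F = 0, G = 1, L = -1, M = 0, N = 0, assemble
  H = (EN − 2FM + GL) / (2(EG − F²)) = -1/2.
At (u, v) = (0, -3): H = -1/2.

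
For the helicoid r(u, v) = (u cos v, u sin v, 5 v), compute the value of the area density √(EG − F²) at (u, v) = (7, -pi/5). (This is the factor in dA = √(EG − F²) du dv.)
√(EG − F²)|_{(7, -pi/5)} = sqrt(74)

E = 1, F = 0, G = u^2 + 25, so EG − F² = u^2 + 25. Taking the positive square root: √(EG − F²) = sqrt(u^2 + 25). At (u, v) = (7, -pi/5): sqrt(74).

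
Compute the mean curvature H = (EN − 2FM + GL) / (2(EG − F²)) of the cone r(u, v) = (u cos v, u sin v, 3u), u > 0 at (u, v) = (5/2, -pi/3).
H = 3*sqrt(10)/50

With E = 10, F = 0, G = u^2, L = 0, M = 0, N = 3*sqrt(10)*u^2/(10*Abs(u)), assemble
  H = (EN − 2FM + GL) / (2(EG − F²)) = 3*sqrt(10)/(20*Abs(u)).
At (u, v) = (5/2, -pi/3): H = 3*sqrt(10)/50.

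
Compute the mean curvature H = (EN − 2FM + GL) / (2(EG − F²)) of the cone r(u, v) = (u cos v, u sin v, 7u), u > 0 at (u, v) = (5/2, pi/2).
H = 7*sqrt(2)/50

With E = 50, F = 0, G = u^2, L = 0, M = 0, N = 7*sqrt(2)*u^2/(10*Abs(u)), assemble
  H = (EN − 2FM + GL) / (2(EG − F²)) = 7*sqrt(2)/(20*Abs(u)).
At (u, v) = (5/2, pi/2): H = 7*sqrt(2)/50.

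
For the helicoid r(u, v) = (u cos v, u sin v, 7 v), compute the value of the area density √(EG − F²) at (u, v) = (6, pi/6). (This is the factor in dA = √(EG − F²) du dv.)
√(EG − F²)|_{(6, pi/6)} = sqrt(85)

E = 1, F = 0, G = u^2 + 49, so EG − F² = u^2 + 49. Taking the positive square root: √(EG − F²) = sqrt(u^2 + 49). At (u, v) = (6, pi/6): sqrt(85).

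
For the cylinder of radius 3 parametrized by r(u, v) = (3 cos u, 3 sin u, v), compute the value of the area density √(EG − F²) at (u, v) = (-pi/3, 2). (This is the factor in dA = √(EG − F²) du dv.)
√(EG − F²)|_{(-pi/3, 2)} = 3

E = 9, F = 0, G = 1, so EG − F² = 9. Taking the positive square root: √(EG − F²) = 3. At (u, v) = (-pi/3, 2): 3.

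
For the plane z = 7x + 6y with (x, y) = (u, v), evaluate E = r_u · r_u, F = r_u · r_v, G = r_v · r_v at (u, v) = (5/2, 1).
E = 50;  F = 42;  G = 37

Partials: r_u = (1, 0, 7), r_v = (0, 1, 6). As functions of (u, v):
  E = r_u · r_u = 50,
  F = r_u · r_v = 42,
  G = r_v · r_v = 37.
Evaluating at (u, v) = (5/2, 1): E = 50, F = 42, G = 37.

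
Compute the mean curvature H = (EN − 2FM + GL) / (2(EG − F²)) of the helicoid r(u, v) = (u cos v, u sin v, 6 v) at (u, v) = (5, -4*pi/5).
H = 0

With E = 1, F = 0, G = u^2 + 36, L = 0, M = -6/sqrt(u^2 + 36), N = 0, assemble
  H = (EN − 2FM + GL) / (2(EG − F²)) = 0.
At (u, v) = (5, -4*pi/5): H = 0.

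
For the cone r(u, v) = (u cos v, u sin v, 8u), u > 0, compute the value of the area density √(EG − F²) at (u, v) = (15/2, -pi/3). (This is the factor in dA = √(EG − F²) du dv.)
√(EG − F²)|_{(15/2, -pi/3)} = 15*sqrt(65)/2

E = 65, F = 0, G = u^2, so EG − F² = 65*u^2. Taking the positive square root: √(EG − F²) = sqrt(65)*Abs(u). At (u, v) = (15/2, -pi/3): 15*sqrt(65)/2.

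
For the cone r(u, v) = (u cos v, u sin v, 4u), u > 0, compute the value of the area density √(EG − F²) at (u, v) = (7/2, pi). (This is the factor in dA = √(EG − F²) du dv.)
√(EG − F²)|_{(7/2, pi)} = 7*sqrt(17)/2

E = 17, F = 0, G = u^2, so EG − F² = 17*u^2. Taking the positive square root: √(EG − F²) = sqrt(17)*Abs(u). At (u, v) = (7/2, pi): 7*sqrt(17)/2.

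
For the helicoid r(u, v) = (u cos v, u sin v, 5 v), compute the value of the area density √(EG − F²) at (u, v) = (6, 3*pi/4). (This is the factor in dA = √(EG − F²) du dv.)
√(EG − F²)|_{(6, 3*pi/4)} = sqrt(61)

E = 1, F = 0, G = u^2 + 25, so EG − F² = u^2 + 25. Taking the positive square root: √(EG − F²) = sqrt(u^2 + 25). At (u, v) = (6, 3*pi/4): sqrt(61).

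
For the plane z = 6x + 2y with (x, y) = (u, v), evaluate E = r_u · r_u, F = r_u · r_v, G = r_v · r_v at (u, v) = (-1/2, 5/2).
E = 37;  F = 12;  G = 5

Partials: r_u = (1, 0, 6), r_v = (0, 1, 2). As functions of (u, v):
  E = r_u · r_u = 37,
  F = r_u · r_v = 12,
  G = r_v · r_v = 5.
Evaluating at (u, v) = (-1/2, 5/2): E = 37, F = 12, G = 5.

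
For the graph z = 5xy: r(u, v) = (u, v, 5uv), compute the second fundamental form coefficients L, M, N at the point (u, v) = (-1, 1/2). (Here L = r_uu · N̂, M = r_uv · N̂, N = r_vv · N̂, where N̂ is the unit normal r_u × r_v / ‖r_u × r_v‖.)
L = 0;  M = 10*sqrt(129)/129;  N = 0

Compute the unit normal N̂(u, v) = (-5*v/sqrt(25*u^2 + 25*v^2 + 1), -5*u/sqrt(25*u^2 + 25*v^2 + 1), 1/sqrt(25*u^2 + 25*v^2 + 1)), and the second partials r_uu, r_uv, r_vv. Take dot products:
  L(u, v) = r_uu · N̂ = 0,
  M(u, v) = r_uv · N̂ = 5/sqrt(25*u^2 + 25*v^2 + 1),
  N(u, v) = r_vv · N̂ = 0.
Evaluating at (u, v) = (-1, 1/2):
  L = 0, M = 10*sqrt(129)/129, N = 0.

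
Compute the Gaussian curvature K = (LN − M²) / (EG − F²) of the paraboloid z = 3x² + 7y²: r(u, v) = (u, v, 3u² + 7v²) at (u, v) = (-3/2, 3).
K = 21/851929

Coefficients of the first fundamental form: E = 36*u^2 + 1, F = 84*u*v, G = 196*v^2 + 1.
Coefficients of the second fundamental form: L = 6/sqrt(36*u^2 + 196*v^2 + 1), M = 0, N = 14/sqrt(36*u^2 + 196*v^2 + 1).
Assemble K = (LN − M²)/(EG − F²) = 84/(1296*u^4 + 14112*u^2*v^2 + 72*u^2 + 38416*v^4 + 392*v^2 + 1). At (u, v) = (-3/2, 3): K = 21/851929.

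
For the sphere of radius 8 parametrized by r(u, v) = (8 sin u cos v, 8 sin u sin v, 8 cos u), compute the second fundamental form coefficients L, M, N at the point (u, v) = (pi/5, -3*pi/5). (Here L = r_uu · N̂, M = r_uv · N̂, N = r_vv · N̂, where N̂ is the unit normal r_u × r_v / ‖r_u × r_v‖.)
L = -8;  M = 0;  N = -5 + sqrt(5)

Compute the unit normal N̂(u, v) = (sin(u)^2*cos(v)/Abs(sin(u)), sin(u)^2*sin(v)/Abs(sin(u)), sin(2*u)/(2*Abs(sin(u)))), and the second partials r_uu, r_uv, r_vv. Take dot products:
  L(u, v) = r_uu · N̂ = -8*sin(u)/Abs(sin(u)),
  M(u, v) = r_uv · N̂ = 0,
  N(u, v) = r_vv · N̂ = -8*sin(u)^3/Abs(sin(u)).
Evaluating at (u, v) = (pi/5, -3*pi/5):
  L = -8, M = 0, N = -5 + sqrt(5).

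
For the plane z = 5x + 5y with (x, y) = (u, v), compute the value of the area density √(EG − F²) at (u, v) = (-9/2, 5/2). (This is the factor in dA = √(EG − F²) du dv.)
√(EG − F²)|_{(-9/2, 5/2)} = sqrt(51)

E = 26, F = 25, G = 26, so EG − F² = 51. Taking the positive square root: √(EG − F²) = sqrt(51). At (u, v) = (-9/2, 5/2): sqrt(51).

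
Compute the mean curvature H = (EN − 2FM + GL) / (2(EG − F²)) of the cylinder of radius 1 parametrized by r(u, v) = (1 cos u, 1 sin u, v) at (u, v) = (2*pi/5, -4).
H = -1/2

With E = 1, F = 0, G = 1, L = -1, M = 0, N = 0, assemble
  H = (EN − 2FM + GL) / (2(EG − F²)) = -1/2.
At (u, v) = (2*pi/5, -4): H = -1/2.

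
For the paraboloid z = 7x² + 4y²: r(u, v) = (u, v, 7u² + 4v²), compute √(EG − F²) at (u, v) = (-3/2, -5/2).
√(EG − F²)|_{(-3/2, -5/2)} = sqrt(842)

E = 196*u^2 + 1, F = 112*u*v, G = 64*v^2 + 1; EG − F² = 196*u^2 + 64*v^2 + 1; √(EG − F²) = sqrt(196*u^2 + 64*v^2 + 1). At the given point: sqrt(842).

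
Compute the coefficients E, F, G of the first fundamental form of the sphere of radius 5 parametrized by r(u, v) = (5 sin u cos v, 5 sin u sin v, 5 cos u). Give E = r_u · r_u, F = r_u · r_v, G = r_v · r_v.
E = 25;  F = 0;  G = 25*sin(u)^2

Compute partials: r_u = (5*cos(u)*cos(v), 5*sin(v)*cos(u), -5*sin(u)), r_v = (-5*sin(u)*sin(v), 5*sin(u)*cos(v), 0). Then
  E = r_u · r_u = 25,
  F = r_u · r_v = 0,
  G = r_v · r_v = 25*sin(u)^2.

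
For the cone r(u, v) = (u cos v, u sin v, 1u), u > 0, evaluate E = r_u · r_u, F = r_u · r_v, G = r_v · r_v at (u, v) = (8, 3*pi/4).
E = 2;  F = 0;  G = 64

Partials: r_u = (cos(v), sin(v), 1), r_v = (-u*sin(v), u*cos(v), 0). As functions of (u, v):
  E = r_u · r_u = 2,
  F = r_u · r_v = 0,
  G = r_v · r_v = u^2.
Evaluating at (u, v) = (8, 3*pi/4): E = 2, F = 0, G = 64.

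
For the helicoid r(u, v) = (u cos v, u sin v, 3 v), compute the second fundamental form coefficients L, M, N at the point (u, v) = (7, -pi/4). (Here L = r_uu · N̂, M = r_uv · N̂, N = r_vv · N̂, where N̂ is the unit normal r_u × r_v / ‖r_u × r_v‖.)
L = 0;  M = -3*sqrt(58)/58;  N = 0

Compute the unit normal N̂(u, v) = (3*sin(v)/sqrt(u^2 + 9), -3*cos(v)/sqrt(u^2 + 9), u/sqrt(u^2 + 9)), and the second partials r_uu, r_uv, r_vv. Take dot products:
  L(u, v) = r_uu · N̂ = 0,
  M(u, v) = r_uv · N̂ = -3/sqrt(u^2 + 9),
  N(u, v) = r_vv · N̂ = 0.
Evaluating at (u, v) = (7, -pi/4):
  L = 0, M = -3*sqrt(58)/58, N = 0.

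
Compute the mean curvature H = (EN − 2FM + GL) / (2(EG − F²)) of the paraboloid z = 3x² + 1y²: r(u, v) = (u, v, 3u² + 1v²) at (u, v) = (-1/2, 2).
H = 61*sqrt(26)/676

With E = 36*u^2 + 1, F = 12*u*v, G = 4*v^2 + 1, L = 6/sqrt(36*u^2 + 4*v^2 + 1), M = 0, N = 2/sqrt(36*u^2 + 4*v^2 + 1), assemble
  H = (EN − 2FM + GL) / (2(EG − F²)) = 4*(9*u^2 + 3*v^2 + 1)/(36*u^2 + 4*v^2 + 1)^(3/2).
At (u, v) = (-1/2, 2): H = 61*sqrt(26)/676.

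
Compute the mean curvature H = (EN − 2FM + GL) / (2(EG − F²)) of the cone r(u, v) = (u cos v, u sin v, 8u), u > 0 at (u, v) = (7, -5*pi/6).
H = 4*sqrt(65)/455

With E = 65, F = 0, G = u^2, L = 0, M = 0, N = 8*sqrt(65)*u^2/(65*Abs(u)), assemble
  H = (EN − 2FM + GL) / (2(EG − F²)) = 4*sqrt(65)/(65*Abs(u)).
At (u, v) = (7, -5*pi/6): H = 4*sqrt(65)/455.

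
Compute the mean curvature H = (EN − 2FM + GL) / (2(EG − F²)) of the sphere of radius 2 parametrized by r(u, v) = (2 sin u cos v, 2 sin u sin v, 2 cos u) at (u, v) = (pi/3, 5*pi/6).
H = -1/2

With E = 4, F = 0, G = 4*sin(u)^2, L = -2*sin(u)/Abs(sin(u)), M = 0, N = -2*sin(u)^3/Abs(sin(u)), assemble
  H = (EN − 2FM + GL) / (2(EG − F²)) = -sin(u)/(2*Abs(sin(u))).
At (u, v) = (pi/3, 5*pi/6): H = -1/2.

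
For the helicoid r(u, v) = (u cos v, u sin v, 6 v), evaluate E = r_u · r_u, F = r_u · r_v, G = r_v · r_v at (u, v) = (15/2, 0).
E = 1;  F = 0;  G = 369/4

Partials: r_u = (cos(v), sin(v), 0), r_v = (-u*sin(v), u*cos(v), 6). As functions of (u, v):
  E = r_u · r_u = 1,
  F = r_u · r_v = 0,
  G = r_v · r_v = u^2 + 36.
Evaluating at (u, v) = (15/2, 0): E = 1, F = 0, G = 369/4.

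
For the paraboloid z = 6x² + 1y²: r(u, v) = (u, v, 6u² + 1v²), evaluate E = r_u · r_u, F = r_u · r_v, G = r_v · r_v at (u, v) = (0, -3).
E = 1;  F = 0;  G = 37

Partials: r_u = (1, 0, 12*u), r_v = (0, 1, 2*v). As functions of (u, v):
  E = r_u · r_u = 144*u^2 + 1,
  F = r_u · r_v = 24*u*v,
  G = r_v · r_v = 4*v^2 + 1.
Evaluating at (u, v) = (0, -3): E = 1, F = 0, G = 37.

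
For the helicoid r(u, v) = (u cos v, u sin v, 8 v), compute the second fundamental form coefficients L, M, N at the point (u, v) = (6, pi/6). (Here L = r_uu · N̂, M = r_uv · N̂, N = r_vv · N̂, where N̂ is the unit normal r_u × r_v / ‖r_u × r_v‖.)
L = 0;  M = -4/5;  N = 0

Compute the unit normal N̂(u, v) = (8*sin(v)/sqrt(u^2 + 64), -8*cos(v)/sqrt(u^2 + 64), u/sqrt(u^2 + 64)), and the second partials r_uu, r_uv, r_vv. Take dot products:
  L(u, v) = r_uu · N̂ = 0,
  M(u, v) = r_uv · N̂ = -8/sqrt(u^2 + 64),
  N(u, v) = r_vv · N̂ = 0.
Evaluating at (u, v) = (6, pi/6):
  L = 0, M = -4/5, N = 0.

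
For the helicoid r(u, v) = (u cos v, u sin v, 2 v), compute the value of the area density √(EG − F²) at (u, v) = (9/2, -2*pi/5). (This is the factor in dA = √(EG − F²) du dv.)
√(EG − F²)|_{(9/2, -2*pi/5)} = sqrt(97)/2

E = 1, F = 0, G = u^2 + 4, so EG − F² = u^2 + 4. Taking the positive square root: √(EG − F²) = sqrt(u^2 + 4). At (u, v) = (9/2, -2*pi/5): sqrt(97)/2.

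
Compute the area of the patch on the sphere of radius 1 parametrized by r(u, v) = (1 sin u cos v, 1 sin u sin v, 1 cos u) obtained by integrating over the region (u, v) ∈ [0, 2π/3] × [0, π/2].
Area = 3*pi/4

Area = ∫∫ √(EG − F²) du dv with √(EG − F²) = Abs(sin(u)). Integrating over [0, 2π/3] × [0, π/2] gives 3*pi/4.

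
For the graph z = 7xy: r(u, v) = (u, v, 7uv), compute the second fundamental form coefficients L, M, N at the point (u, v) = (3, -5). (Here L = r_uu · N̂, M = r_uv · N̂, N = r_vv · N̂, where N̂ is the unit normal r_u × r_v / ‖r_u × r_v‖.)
L = 0;  M = 7*sqrt(1667)/1667;  N = 0

Compute the unit normal N̂(u, v) = (-7*v/sqrt(49*u^2 + 49*v^2 + 1), -7*u/sqrt(49*u^2 + 49*v^2 + 1), 1/sqrt(49*u^2 + 49*v^2 + 1)), and the second partials r_uu, r_uv, r_vv. Take dot products:
  L(u, v) = r_uu · N̂ = 0,
  M(u, v) = r_uv · N̂ = 7/sqrt(49*u^2 + 49*v^2 + 1),
  N(u, v) = r_vv · N̂ = 0.
Evaluating at (u, v) = (3, -5):
  L = 0, M = 7*sqrt(1667)/1667, N = 0.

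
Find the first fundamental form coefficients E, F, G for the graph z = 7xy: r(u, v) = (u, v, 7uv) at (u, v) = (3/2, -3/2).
E = 445/4;  F = -441/4;  G = 445/4

Partials: r_u = (1, 0, 7*v), r_v = (0, 1, 7*u). As functions of (u, v):
  E = r_u · r_u = 49*v^2 + 1,
  F = r_u · r_v = 49*u*v,
  G = r_v · r_v = 49*u^2 + 1.
Evaluating at (u, v) = (3/2, -3/2): E = 445/4, F = -441/4, G = 445/4.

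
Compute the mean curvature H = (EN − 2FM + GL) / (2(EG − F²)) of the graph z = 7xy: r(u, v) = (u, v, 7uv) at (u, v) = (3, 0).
H = 0

With E = 49*v^2 + 1, F = 49*u*v, G = 49*u^2 + 1, L = 0, M = 7/sqrt(49*u^2 + 49*v^2 + 1), N = 0, assemble
  H = (EN − 2FM + GL) / (2(EG − F²)) = -343*u*v/(49*u^2 + 49*v^2 + 1)^(3/2).
At (u, v) = (3, 0): H = 0.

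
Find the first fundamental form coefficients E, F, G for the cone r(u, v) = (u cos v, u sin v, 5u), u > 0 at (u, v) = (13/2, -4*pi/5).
E = 26;  F = 0;  G = 169/4

Partials: r_u = (cos(v), sin(v), 5), r_v = (-u*sin(v), u*cos(v), 0). As functions of (u, v):
  E = r_u · r_u = 26,
  F = r_u · r_v = 0,
  G = r_v · r_v = u^2.
Evaluating at (u, v) = (13/2, -4*pi/5): E = 26, F = 0, G = 169/4.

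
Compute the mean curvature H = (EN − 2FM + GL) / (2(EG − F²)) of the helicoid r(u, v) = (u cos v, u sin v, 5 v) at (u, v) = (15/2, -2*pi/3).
H = 0

With E = 1, F = 0, G = u^2 + 25, L = 0, M = -5/sqrt(u^2 + 25), N = 0, assemble
  H = (EN − 2FM + GL) / (2(EG − F²)) = 0.
At (u, v) = (15/2, -2*pi/3): H = 0.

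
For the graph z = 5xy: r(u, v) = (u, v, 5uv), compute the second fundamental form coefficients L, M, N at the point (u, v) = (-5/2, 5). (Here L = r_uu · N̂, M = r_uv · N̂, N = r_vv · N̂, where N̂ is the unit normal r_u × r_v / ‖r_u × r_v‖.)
L = 0;  M = 10*sqrt(3129)/3129;  N = 0

Compute the unit normal N̂(u, v) = (-5*v/sqrt(25*u^2 + 25*v^2 + 1), -5*u/sqrt(25*u^2 + 25*v^2 + 1), 1/sqrt(25*u^2 + 25*v^2 + 1)), and the second partials r_uu, r_uv, r_vv. Take dot products:
  L(u, v) = r_uu · N̂ = 0,
  M(u, v) = r_uv · N̂ = 5/sqrt(25*u^2 + 25*v^2 + 1),
  N(u, v) = r_vv · N̂ = 0.
Evaluating at (u, v) = (-5/2, 5):
  L = 0, M = 10*sqrt(3129)/3129, N = 0.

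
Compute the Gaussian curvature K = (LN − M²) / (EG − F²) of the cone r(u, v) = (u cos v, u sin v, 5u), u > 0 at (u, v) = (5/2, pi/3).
K = 0

Coefficients of the first fundamental form: E = 26, F = 0, G = u^2.
Coefficients of the second fundamental form: L = 0, M = 0, N = 5*sqrt(26)*u^2/(26*Abs(u)).
Assemble K = (LN − M²)/(EG − F²) = 0. At (u, v) = (5/2, pi/3): K = 0.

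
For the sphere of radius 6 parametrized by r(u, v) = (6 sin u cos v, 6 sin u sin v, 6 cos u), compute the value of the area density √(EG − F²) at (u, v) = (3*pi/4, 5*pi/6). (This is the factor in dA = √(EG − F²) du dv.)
√(EG − F²)|_{(3*pi/4, 5*pi/6)} = 18*sqrt(2)

E = 36, F = 0, G = 36*sin(u)^2, so EG − F² = 1296*sin(u)^2. Taking the positive square root: √(EG − F²) = 36*Abs(sin(u)). At (u, v) = (3*pi/4, 5*pi/6): 18*sqrt(2).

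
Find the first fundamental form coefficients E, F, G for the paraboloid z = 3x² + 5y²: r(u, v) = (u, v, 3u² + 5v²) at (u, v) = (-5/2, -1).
E = 226;  F = 150;  G = 101

Partials: r_u = (1, 0, 6*u), r_v = (0, 1, 10*v). As functions of (u, v):
  E = r_u · r_u = 36*u^2 + 1,
  F = r_u · r_v = 60*u*v,
  G = r_v · r_v = 100*v^2 + 1.
Evaluating at (u, v) = (-5/2, -1): E = 226, F = 150, G = 101.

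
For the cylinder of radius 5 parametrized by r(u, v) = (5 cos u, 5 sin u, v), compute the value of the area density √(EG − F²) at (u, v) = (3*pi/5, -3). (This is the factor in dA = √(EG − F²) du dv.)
√(EG − F²)|_{(3*pi/5, -3)} = 5

E = 25, F = 0, G = 1, so EG − F² = 25. Taking the positive square root: √(EG − F²) = 5. At (u, v) = (3*pi/5, -3): 5.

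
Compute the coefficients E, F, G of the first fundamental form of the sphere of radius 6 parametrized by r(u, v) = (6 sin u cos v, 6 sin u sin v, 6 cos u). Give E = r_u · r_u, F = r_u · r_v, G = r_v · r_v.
E = 36;  F = 0;  G = 36*sin(u)^2

Compute partials: r_u = (6*cos(u)*cos(v), 6*sin(v)*cos(u), -6*sin(u)), r_v = (-6*sin(u)*sin(v), 6*sin(u)*cos(v), 0). Then
  E = r_u · r_u = 36,
  F = r_u · r_v = 0,
  G = r_v · r_v = 36*sin(u)^2.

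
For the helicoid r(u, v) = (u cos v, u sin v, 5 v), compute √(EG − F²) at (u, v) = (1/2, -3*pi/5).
√(EG − F²)|_{(1/2, -3*pi/5)} = sqrt(101)/2

E = 1, F = 0, G = u^2 + 25; EG − F² = u^2 + 25; √(EG − F²) = sqrt(u^2 + 25). At the given point: sqrt(101)/2.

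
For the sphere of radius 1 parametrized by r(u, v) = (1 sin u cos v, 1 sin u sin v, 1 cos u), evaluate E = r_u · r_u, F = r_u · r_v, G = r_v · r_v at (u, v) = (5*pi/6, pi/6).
E = 1;  F = 0;  G = 1/4

Partials: r_u = (cos(u)*cos(v), sin(v)*cos(u), -sin(u)), r_v = (-sin(u)*sin(v), sin(u)*cos(v), 0). As functions of (u, v):
  E = r_u · r_u = 1,
  F = r_u · r_v = 0,
  G = r_v · r_v = sin(u)^2.
Evaluating at (u, v) = (5*pi/6, pi/6): E = 1, F = 0, G = 1/4.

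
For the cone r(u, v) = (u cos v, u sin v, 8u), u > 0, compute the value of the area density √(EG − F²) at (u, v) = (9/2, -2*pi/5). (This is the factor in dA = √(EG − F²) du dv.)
√(EG − F²)|_{(9/2, -2*pi/5)} = 9*sqrt(65)/2

E = 65, F = 0, G = u^2, so EG − F² = 65*u^2. Taking the positive square root: √(EG − F²) = sqrt(65)*Abs(u). At (u, v) = (9/2, -2*pi/5): 9*sqrt(65)/2.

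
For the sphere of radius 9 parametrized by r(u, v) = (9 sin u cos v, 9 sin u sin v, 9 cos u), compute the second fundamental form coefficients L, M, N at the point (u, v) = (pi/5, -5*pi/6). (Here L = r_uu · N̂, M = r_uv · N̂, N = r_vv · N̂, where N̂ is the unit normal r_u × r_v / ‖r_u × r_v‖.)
L = -9;  M = 0;  N = -45/8 + 9*sqrt(5)/8

Compute the unit normal N̂(u, v) = (sin(u)^2*cos(v)/Abs(sin(u)), sin(u)^2*sin(v)/Abs(sin(u)), sin(2*u)/(2*Abs(sin(u)))), and the second partials r_uu, r_uv, r_vv. Take dot products:
  L(u, v) = r_uu · N̂ = -9*sin(u)/Abs(sin(u)),
  M(u, v) = r_uv · N̂ = 0,
  N(u, v) = r_vv · N̂ = -9*sin(u)^3/Abs(sin(u)).
Evaluating at (u, v) = (pi/5, -5*pi/6):
  L = -9, M = 0, N = -45/8 + 9*sqrt(5)/8.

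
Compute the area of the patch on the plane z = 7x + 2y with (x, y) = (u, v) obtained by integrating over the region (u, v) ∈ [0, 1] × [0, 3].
Area = 9*sqrt(6)

Area = ∫∫ √(EG − F²) du dv with √(EG − F²) = 3*sqrt(6). Integrating over [0, 1] × [0, 3] gives 9*sqrt(6).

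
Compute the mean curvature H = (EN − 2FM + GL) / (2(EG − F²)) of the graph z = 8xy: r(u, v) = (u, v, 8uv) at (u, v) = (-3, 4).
H = 6144*sqrt(1601)/2563201

With E = 64*v^2 + 1, F = 64*u*v, G = 64*u^2 + 1, L = 0, M = 8/sqrt(64*u^2 + 64*v^2 + 1), N = 0, assemble
  H = (EN − 2FM + GL) / (2(EG − F²)) = -512*u*v/(64*u^2 + 64*v^2 + 1)^(3/2).
At (u, v) = (-3, 4): H = 6144*sqrt(1601)/2563201.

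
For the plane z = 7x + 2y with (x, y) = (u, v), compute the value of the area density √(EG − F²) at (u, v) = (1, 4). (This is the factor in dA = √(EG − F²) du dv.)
√(EG − F²)|_{(1, 4)} = 3*sqrt(6)

E = 50, F = 14, G = 5, so EG − F² = 54. Taking the positive square root: √(EG − F²) = 3*sqrt(6). At (u, v) = (1, 4): 3*sqrt(6).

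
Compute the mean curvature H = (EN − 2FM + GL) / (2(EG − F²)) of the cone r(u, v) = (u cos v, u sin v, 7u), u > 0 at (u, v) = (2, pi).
H = 7*sqrt(2)/40

With E = 50, F = 0, G = u^2, L = 0, M = 0, N = 7*sqrt(2)*u^2/(10*Abs(u)), assemble
  H = (EN − 2FM + GL) / (2(EG − F²)) = 7*sqrt(2)/(20*Abs(u)).
At (u, v) = (2, pi): H = 7*sqrt(2)/40.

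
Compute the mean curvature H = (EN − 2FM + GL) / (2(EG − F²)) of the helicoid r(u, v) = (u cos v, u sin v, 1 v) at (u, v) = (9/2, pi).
H = 0

With E = 1, F = 0, G = u^2 + 1, L = 0, M = -1/sqrt(u^2 + 1), N = 0, assemble
  H = (EN − 2FM + GL) / (2(EG − F²)) = 0.
At (u, v) = (9/2, pi): H = 0.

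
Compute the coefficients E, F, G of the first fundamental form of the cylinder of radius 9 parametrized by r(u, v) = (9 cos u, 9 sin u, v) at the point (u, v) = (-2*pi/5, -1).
E = 81;  F = 0;  G = 1

Partials: r_u = (-9*sin(u), 9*cos(u), 0), r_v = (0, 0, 1). As functions of (u, v):
  E = r_u · r_u = 81,
  F = r_u · r_v = 0,
  G = r_v · r_v = 1.
Evaluating at (u, v) = (-2*pi/5, -1): E = 81, F = 0, G = 1.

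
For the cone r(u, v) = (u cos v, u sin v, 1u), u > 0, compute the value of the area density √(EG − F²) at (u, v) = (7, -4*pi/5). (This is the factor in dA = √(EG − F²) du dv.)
√(EG − F²)|_{(7, -4*pi/5)} = 7*sqrt(2)

E = 2, F = 0, G = u^2, so EG − F² = 2*u^2. Taking the positive square root: √(EG − F²) = sqrt(2)*Abs(u). At (u, v) = (7, -4*pi/5): 7*sqrt(2).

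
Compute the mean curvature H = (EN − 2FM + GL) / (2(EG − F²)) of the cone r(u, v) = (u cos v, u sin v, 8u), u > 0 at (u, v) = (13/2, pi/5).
H = 8*sqrt(65)/845

With E = 65, F = 0, G = u^2, L = 0, M = 0, N = 8*sqrt(65)*u^2/(65*Abs(u)), assemble
  H = (EN − 2FM + GL) / (2(EG − F²)) = 4*sqrt(65)/(65*Abs(u)).
At (u, v) = (13/2, pi/5): H = 8*sqrt(65)/845.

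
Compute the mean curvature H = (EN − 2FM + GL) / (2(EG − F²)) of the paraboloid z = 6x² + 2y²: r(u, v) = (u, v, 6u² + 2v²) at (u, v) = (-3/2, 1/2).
H = 680*sqrt(329)/108241

With E = 144*u^2 + 1, F = 48*u*v, G = 16*v^2 + 1, L = 12/sqrt(144*u^2 + 16*v^2 + 1), M = 0, N = 4/sqrt(144*u^2 + 16*v^2 + 1), assemble
  H = (EN − 2FM + GL) / (2(EG − F²)) = 8*(36*u^2 + 12*v^2 + 1)/(144*u^2 + 16*v^2 + 1)^(3/2).
At (u, v) = (-3/2, 1/2): H = 680*sqrt(329)/108241.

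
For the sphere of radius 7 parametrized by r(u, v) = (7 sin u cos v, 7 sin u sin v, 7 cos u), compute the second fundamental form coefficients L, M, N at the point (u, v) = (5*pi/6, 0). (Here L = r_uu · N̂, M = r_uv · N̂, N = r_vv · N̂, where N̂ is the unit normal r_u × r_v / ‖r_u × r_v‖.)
L = -7;  M = 0;  N = -7/4

Compute the unit normal N̂(u, v) = (sin(u)^2*cos(v)/Abs(sin(u)), sin(u)^2*sin(v)/Abs(sin(u)), sin(2*u)/(2*Abs(sin(u)))), and the second partials r_uu, r_uv, r_vv. Take dot products:
  L(u, v) = r_uu · N̂ = -7*sin(u)/Abs(sin(u)),
  M(u, v) = r_uv · N̂ = 0,
  N(u, v) = r_vv · N̂ = -7*sin(u)^3/Abs(sin(u)).
Evaluating at (u, v) = (5*pi/6, 0):
  L = -7, M = 0, N = -7/4.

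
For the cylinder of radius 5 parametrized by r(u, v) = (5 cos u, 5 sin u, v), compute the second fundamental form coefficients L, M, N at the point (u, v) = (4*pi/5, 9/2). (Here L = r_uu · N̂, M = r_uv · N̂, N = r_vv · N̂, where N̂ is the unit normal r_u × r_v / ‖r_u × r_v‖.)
L = -5;  M = 0;  N = 0

Compute the unit normal N̂(u, v) = (cos(u), sin(u), 0), and the second partials r_uu, r_uv, r_vv. Take dot products:
  L(u, v) = r_uu · N̂ = -5,
  M(u, v) = r_uv · N̂ = 0,
  N(u, v) = r_vv · N̂ = 0.
Evaluating at (u, v) = (4*pi/5, 9/2):
  L = -5, M = 0, N = 0.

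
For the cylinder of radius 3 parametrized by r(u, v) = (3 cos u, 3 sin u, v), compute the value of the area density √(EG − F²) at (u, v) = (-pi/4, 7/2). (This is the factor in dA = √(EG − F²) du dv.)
√(EG − F²)|_{(-pi/4, 7/2)} = 3

E = 9, F = 0, G = 1, so EG − F² = 9. Taking the positive square root: √(EG − F²) = 3. At (u, v) = (-pi/4, 7/2): 3.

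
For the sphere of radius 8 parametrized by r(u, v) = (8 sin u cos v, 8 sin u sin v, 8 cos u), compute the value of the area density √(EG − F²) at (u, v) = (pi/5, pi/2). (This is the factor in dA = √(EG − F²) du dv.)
√(EG − F²)|_{(pi/5, pi/2)} = 16*sqrt(10 - 2*sqrt(5))

E = 64, F = 0, G = 64*sin(u)^2, so EG − F² = 4096*sin(u)^2. Taking the positive square root: √(EG − F²) = 64*Abs(sin(u)). At (u, v) = (pi/5, pi/2): 16*sqrt(10 - 2*sqrt(5)).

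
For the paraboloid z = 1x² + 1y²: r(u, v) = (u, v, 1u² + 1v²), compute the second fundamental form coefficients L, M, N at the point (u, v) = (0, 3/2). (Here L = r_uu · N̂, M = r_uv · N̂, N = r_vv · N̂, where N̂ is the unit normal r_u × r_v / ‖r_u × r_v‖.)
L = sqrt(10)/5;  M = 0;  N = sqrt(10)/5

Compute the unit normal N̂(u, v) = (-2*u/sqrt(4*u^2 + 4*v^2 + 1), -2*v/sqrt(4*u^2 + 4*v^2 + 1), 1/sqrt(4*u^2 + 4*v^2 + 1)), and the second partials r_uu, r_uv, r_vv. Take dot products:
  L(u, v) = r_uu · N̂ = 2/sqrt(4*u^2 + 4*v^2 + 1),
  M(u, v) = r_uv · N̂ = 0,
  N(u, v) = r_vv · N̂ = 2/sqrt(4*u^2 + 4*v^2 + 1).
Evaluating at (u, v) = (0, 3/2):
  L = sqrt(10)/5, M = 0, N = sqrt(10)/5.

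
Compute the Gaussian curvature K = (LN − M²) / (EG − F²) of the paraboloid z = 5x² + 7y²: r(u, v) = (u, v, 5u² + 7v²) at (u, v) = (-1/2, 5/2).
K = 140/1565001

Coefficients of the first fundamental form: E = 100*u^2 + 1, F = 140*u*v, G = 196*v^2 + 1.
Coefficients of the second fundamental form: L = 10/sqrt(100*u^2 + 196*v^2 + 1), M = 0, N = 14/sqrt(100*u^2 + 196*v^2 + 1).
Assemble K = (LN − M²)/(EG − F²) = 140/(10000*u^4 + 39200*u^2*v^2 + 200*u^2 + 38416*v^4 + 392*v^2 + 1). At (u, v) = (-1/2, 5/2): K = 140/1565001.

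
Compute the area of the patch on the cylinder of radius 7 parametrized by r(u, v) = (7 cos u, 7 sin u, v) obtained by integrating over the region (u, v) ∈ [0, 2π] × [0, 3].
Area = 42*pi

Area = ∫∫ √(EG − F²) du dv with √(EG − F²) = 7. Integrating over [0, 2π] × [0, 3] gives 42*pi.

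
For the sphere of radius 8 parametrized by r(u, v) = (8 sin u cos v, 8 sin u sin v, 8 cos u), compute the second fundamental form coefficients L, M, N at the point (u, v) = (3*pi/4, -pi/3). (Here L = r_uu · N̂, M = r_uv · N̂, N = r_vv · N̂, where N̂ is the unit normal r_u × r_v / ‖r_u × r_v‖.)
L = -8;  M = 0;  N = -4

Compute the unit normal N̂(u, v) = (sin(u)^2*cos(v)/Abs(sin(u)), sin(u)^2*sin(v)/Abs(sin(u)), sin(2*u)/(2*Abs(sin(u)))), and the second partials r_uu, r_uv, r_vv. Take dot products:
  L(u, v) = r_uu · N̂ = -8*sin(u)/Abs(sin(u)),
  M(u, v) = r_uv · N̂ = 0,
  N(u, v) = r_vv · N̂ = -8*sin(u)^3/Abs(sin(u)).
Evaluating at (u, v) = (3*pi/4, -pi/3):
  L = -8, M = 0, N = -4.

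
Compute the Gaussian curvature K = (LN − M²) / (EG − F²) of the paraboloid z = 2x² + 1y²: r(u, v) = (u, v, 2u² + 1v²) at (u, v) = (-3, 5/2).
K = 2/7225

Coefficients of the first fundamental form: E = 16*u^2 + 1, F = 8*u*v, G = 4*v^2 + 1.
Coefficients of the second fundamental form: L = 4/sqrt(16*u^2 + 4*v^2 + 1), M = 0, N = 2/sqrt(16*u^2 + 4*v^2 + 1).
Assemble K = (LN − M²)/(EG − F²) = 8/(256*u^4 + 128*u^2*v^2 + 32*u^2 + 16*v^4 + 8*v^2 + 1). At (u, v) = (-3, 5/2): K = 2/7225.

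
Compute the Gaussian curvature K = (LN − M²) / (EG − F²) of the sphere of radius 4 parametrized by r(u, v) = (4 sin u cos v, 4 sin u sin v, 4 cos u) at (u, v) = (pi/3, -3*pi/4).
K = 1/16

Coefficients of the first fundamental form: E = 16, F = 0, G = 16*sin(u)^2.
Coefficients of the second fundamental form: L = -4*sin(u)/Abs(sin(u)), M = 0, N = -4*sin(u)^3/Abs(sin(u)).
Assemble K = (LN − M²)/(EG − F²) = 1/16. At (u, v) = (pi/3, -3*pi/4): K = 1/16.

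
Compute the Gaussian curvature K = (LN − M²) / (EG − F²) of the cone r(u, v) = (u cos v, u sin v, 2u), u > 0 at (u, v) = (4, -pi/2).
K = 0

Coefficients of the first fundamental form: E = 5, F = 0, G = u^2.
Coefficients of the second fundamental form: L = 0, M = 0, N = 2*sqrt(5)*u^2/(5*Abs(u)).
Assemble K = (LN − M²)/(EG − F²) = 0. At (u, v) = (4, -pi/2): K = 0.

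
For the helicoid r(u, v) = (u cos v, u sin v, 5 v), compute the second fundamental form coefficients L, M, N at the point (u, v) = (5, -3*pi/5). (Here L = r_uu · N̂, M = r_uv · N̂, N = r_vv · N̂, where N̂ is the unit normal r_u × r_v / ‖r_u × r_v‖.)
L = 0;  M = -sqrt(2)/2;  N = 0

Compute the unit normal N̂(u, v) = (5*sin(v)/sqrt(u^2 + 25), -5*cos(v)/sqrt(u^2 + 25), u/sqrt(u^2 + 25)), and the second partials r_uu, r_uv, r_vv. Take dot products:
  L(u, v) = r_uu · N̂ = 0,
  M(u, v) = r_uv · N̂ = -5/sqrt(u^2 + 25),
  N(u, v) = r_vv · N̂ = 0.
Evaluating at (u, v) = (5, -3*pi/5):
  L = 0, M = -sqrt(2)/2, N = 0.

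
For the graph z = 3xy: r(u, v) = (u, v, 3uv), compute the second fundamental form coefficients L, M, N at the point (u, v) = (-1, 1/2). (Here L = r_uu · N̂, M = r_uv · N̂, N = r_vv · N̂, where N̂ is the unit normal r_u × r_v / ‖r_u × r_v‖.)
L = 0;  M = 6/7;  N = 0

Compute the unit normal N̂(u, v) = (-3*v/sqrt(9*u^2 + 9*v^2 + 1), -3*u/sqrt(9*u^2 + 9*v^2 + 1), 1/sqrt(9*u^2 + 9*v^2 + 1)), and the second partials r_uu, r_uv, r_vv. Take dot products:
  L(u, v) = r_uu · N̂ = 0,
  M(u, v) = r_uv · N̂ = 3/sqrt(9*u^2 + 9*v^2 + 1),
  N(u, v) = r_vv · N̂ = 0.
Evaluating at (u, v) = (-1, 1/2):
  L = 0, M = 6/7, N = 0.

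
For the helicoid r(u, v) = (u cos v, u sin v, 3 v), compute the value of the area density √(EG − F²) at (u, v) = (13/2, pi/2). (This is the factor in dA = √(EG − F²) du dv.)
√(EG − F²)|_{(13/2, pi/2)} = sqrt(205)/2

E = 1, F = 0, G = u^2 + 9, so EG − F² = u^2 + 9. Taking the positive square root: √(EG − F²) = sqrt(u^2 + 9). At (u, v) = (13/2, pi/2): sqrt(205)/2.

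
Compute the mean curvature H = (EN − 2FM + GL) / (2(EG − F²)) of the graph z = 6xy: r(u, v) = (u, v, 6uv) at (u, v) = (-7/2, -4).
H = -756*sqrt(1018)/259081

With E = 36*v^2 + 1, F = 36*u*v, G = 36*u^2 + 1, L = 0, M = 6/sqrt(36*u^2 + 36*v^2 + 1), N = 0, assemble
  H = (EN − 2FM + GL) / (2(EG − F²)) = -216*u*v/(36*u^2 + 36*v^2 + 1)^(3/2).
At (u, v) = (-7/2, -4): H = -756*sqrt(1018)/259081.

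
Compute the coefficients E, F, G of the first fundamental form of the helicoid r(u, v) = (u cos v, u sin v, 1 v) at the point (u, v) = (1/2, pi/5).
E = 1;  F = 0;  G = 5/4

Partials: r_u = (cos(v), sin(v), 0), r_v = (-u*sin(v), u*cos(v), 1). As functions of (u, v):
  E = r_u · r_u = 1,
  F = r_u · r_v = 0,
  G = r_v · r_v = u^2 + 1.
Evaluating at (u, v) = (1/2, pi/5): E = 1, F = 0, G = 5/4.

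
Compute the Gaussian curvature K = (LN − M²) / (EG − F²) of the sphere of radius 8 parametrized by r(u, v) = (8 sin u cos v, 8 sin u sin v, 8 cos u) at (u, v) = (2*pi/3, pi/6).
K = 1/64

Coefficients of the first fundamental form: E = 64, F = 0, G = 64*sin(u)^2.
Coefficients of the second fundamental form: L = -8*sin(u)/Abs(sin(u)), M = 0, N = -8*sin(u)^3/Abs(sin(u)).
Assemble K = (LN − M²)/(EG − F²) = 1/64. At (u, v) = (2*pi/3, pi/6): K = 1/64.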